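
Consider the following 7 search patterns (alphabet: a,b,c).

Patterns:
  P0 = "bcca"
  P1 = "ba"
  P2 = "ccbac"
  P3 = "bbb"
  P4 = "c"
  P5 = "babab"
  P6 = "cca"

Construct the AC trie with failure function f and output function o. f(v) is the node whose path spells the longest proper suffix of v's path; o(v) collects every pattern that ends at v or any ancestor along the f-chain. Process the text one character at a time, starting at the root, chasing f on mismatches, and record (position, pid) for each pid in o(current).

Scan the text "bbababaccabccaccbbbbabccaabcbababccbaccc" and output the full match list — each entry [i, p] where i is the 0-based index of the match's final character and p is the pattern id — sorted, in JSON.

Construct AC machine:
Trie nodes:
  0='ε' goto b→1 c→6
  1='b' goto a→5 b→11 c→2
  2='bc' goto c→3
  3='bcc' goto a→4
  4='bcca' goto ·  ←P0
  5='ba' goto b→13  ←P1
  6='c' goto c→7  ←P4
  7='cc' goto a→16 b→8
  8='ccb' goto a→9
  9='ccba' goto c→10
  10='ccbac' goto ·  ←P2
  11='bb' goto b→12
  12='bbb' goto ·  ←P3
  13='bab' goto a→14
  14='baba' goto b→15
  15='babab' goto ·  ←P5
  16='cca' goto ·  ←P6

Failure links (BFS by depth):
  n1('b'): parent n0 fail=0; on 'b' 0 → fail=0;  out ∅∪∅=∅
  n6('c'): parent n0 fail=0; on 'c' 0 → fail=0;  out {4}∪∅={4}
  n2('bc'): parent n1 fail=0; on 'c' 0 → fail=6;  out ∅∪{4}={4}
  n5('ba'): parent n1 fail=0; on 'a' 0 → fail=0;  out {1}∪∅={1}
  n7('cc'): parent n6 fail=0; on 'c' 0 → fail=6;  out ∅∪{4}={4}
  n11('bb'): parent n1 fail=0; on 'b' 0 → fail=1;  out ∅∪∅=∅
  n3('bcc'): parent n2 fail=6; on 'c' 6 → fail=7;  out ∅∪{4}={4}
  n8('ccb'): parent n7 fail=6; on 'b' 6→0 → fail=1;  out ∅∪∅=∅
  n12('bbb'): parent n11 fail=1; on 'b' 1 → fail=11;  out {3}∪∅={3}
  n13('bab'): parent n5 fail=0; on 'b' 0 → fail=1;  out ∅∪∅=∅
  n16('cca'): parent n7 fail=6; on 'a' 6→0 → fail=0;  out {6}∪∅={6}
  n4('bcca'): parent n3 fail=7; on 'a' 7 → fail=16;  out {0}∪{6}={0,6}
  n9('ccba'): parent n8 fail=1; on 'a' 1 → fail=5;  out ∅∪{1}={1}
  n14('baba'): parent n13 fail=1; on 'a' 1 → fail=5;  out ∅∪{1}={1}
  n10('ccbac'): parent n9 fail=5; on 'c' 5→0 → fail=6;  out {2}∪{4}={2,4}
  n15('babab'): parent n14 fail=5; on 'b' 5 → fail=13;  out {5}∪∅={5}

Run:
[0] read 'b'  n0⇒n1
[1] read 'b'  n1⇒n11
[2] read 'a'  n11⇒n5 ·f  → match P1@[1:2]
[3] read 'b'  n5⇒n13
[4] read 'a'  n13⇒n14  → match P1@[3:4]
[5] read 'b'  n14⇒n15  → match P5@[1:5]
[6] read 'a'  n15⇒n14 ·f  → match P1@[5:6]
[7] read 'c'  n14⇒n6 ·f  → match P4@[7:7]
[8] read 'c'  n6⇒n7  → match P4@[8:8]
[9] read 'a'  n7⇒n16  → match P6@[7:9]
[10] read 'b'  n16⇒n1 ·f
[11] read 'c'  n1⇒n2  → match P4@[11:11]
[12] read 'c'  n2⇒n3  → match P4@[12:12]
[13] read 'a'  n3⇒n4  → match P0@[10:13],P6@[11:13]
[14] read 'c'  n4⇒n6 ·f  → match P4@[14:14]
[15] read 'c'  n6⇒n7  → match P4@[15:15]
[16] read 'b'  n7⇒n8
[17] read 'b'  n8⇒n11 ·f
[18] read 'b'  n11⇒n12  → match P3@[16:18]
[19] read 'b'  n12⇒n12 ·f  → match P3@[17:19]
[20] read 'a'  n12⇒n5 ·f  → match P1@[19:20]
[21] read 'b'  n5⇒n13
[22] read 'c'  n13⇒n2 ·f  → match P4@[22:22]
[23] read 'c'  n2⇒n3  → match P4@[23:23]
[24] read 'a'  n3⇒n4  → match P0@[21:24],P6@[22:24]
[25] read 'a'  n4⇒n0 ·f
[26] read 'b'  n0⇒n1
[27] read 'c'  n1⇒n2  → match P4@[27:27]
[28] read 'b'  n2⇒n1 ·f
[29] read 'a'  n1⇒n5  → match P1@[28:29]
[30] read 'b'  n5⇒n13
[31] read 'a'  n13⇒n14  → match P1@[30:31]
[32] read 'b'  n14⇒n15  → match P5@[28:32]
[33] read 'c'  n15⇒n2 ·f  → match P4@[33:33]
[34] read 'c'  n2⇒n3  → match P4@[34:34]
[35] read 'b'  n3⇒n8 ·f
[36] read 'a'  n8⇒n9  → match P1@[35:36]
[37] read 'c'  n9⇒n10  → match P2@[33:37],P4@[37:37]
[38] read 'c'  n10⇒n7 ·f  → match P4@[38:38]
[39] read 'c'  n7⇒n7 ·f  → match P4@[39:39]

Matches: [[2,1],[4,1],[5,5],[6,1],[7,4],[8,4],[9,6],[11,4],[12,4],[13,0],[13,6],[14,4],[15,4],[18,3],[19,3],[20,1],[22,4],[23,4],[24,0],[24,6],[27,4],[29,1],[31,1],[32,5],[33,4],[34,4],[36,1],[37,2],[37,4],[38,4],[39,4]]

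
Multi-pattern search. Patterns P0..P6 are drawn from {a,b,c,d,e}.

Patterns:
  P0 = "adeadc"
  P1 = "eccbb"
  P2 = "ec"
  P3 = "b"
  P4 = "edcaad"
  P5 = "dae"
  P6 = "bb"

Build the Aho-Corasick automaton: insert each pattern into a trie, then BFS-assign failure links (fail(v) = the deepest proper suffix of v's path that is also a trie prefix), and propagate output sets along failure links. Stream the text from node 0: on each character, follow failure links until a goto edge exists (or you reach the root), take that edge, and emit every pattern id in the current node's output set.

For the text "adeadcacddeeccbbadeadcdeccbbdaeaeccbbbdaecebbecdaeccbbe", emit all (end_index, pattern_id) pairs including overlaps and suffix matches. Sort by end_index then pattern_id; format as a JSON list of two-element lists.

Build:
Trie nodes:
  n0 'ε': a→1 b→12 d→18 e→7
  n1 'a': d→2
  n2 'ad': e→3
  n3 'ade': a→4
  n4 'adea': d→5
  n5 'adead': c→6
  n6 'adeadc': ·  ←P0
  n7 'e': c→8 d→13
  n8 'ec': c→9  ←P2
  n9 'ecc': b→10
  n10 'eccb': b→11
  n11 'eccbb': ·  ←P1
  n12 'b': b→21  ←P3
  n13 'ed': c→14
  n14 'edc': a→15
  n15 'edca': a→16
  n16 'edcaa': d→17
  n17 'edcaad': ·  ←P4
  n18 'd': a→19
  n19 'da': e→20
  n20 'dae': ·  ←P5
  n21 'bb': ·  ←P6

BFS fail/out derivation:
  fail(1) 'a': from fail(0)=0 chase 'a': 0 ⇒ 0;  out=∅∪out(0)=∅
  fail(7) 'e': from fail(0)=0 chase 'e': 0 ⇒ 0;  out=∅∪out(0)=∅
  fail(12) 'b': from fail(0)=0 chase 'b': 0 ⇒ 0;  out={3}∪out(0)={3}
  fail(18) 'd': from fail(0)=0 chase 'd': 0 ⇒ 0;  out=∅∪out(0)=∅
  fail(2) 'ad': from fail(1)=0 chase 'd': 0 ⇒ 18;  out=∅∪out(18)=∅
  fail(8) 'ec': from fail(7)=0 chase 'c': 0 ⇒ 0;  out={2}∪out(0)={2}
  fail(13) 'ed': from fail(7)=0 chase 'd': 0 ⇒ 18;  out=∅∪out(18)=∅
  fail(19) 'da': from fail(18)=0 chase 'a': 0 ⇒ 1;  out=∅∪out(1)=∅
  fail(21) 'bb': from fail(12)=0 chase 'b': 0 ⇒ 12;  out={6}∪out(12)={3,6}
  fail(3) 'ade': from fail(2)=18 chase 'e': 18→0 ⇒ 7;  out=∅∪out(7)=∅
  fail(9) 'ecc': from fail(8)=0 chase 'c': 0 ⇒ 0;  out=∅∪out(0)=∅
  fail(14) 'edc': from fail(13)=18 chase 'c': 18→0 ⇒ 0;  out=∅∪out(0)=∅
  fail(20) 'dae': from fail(19)=1 chase 'e': 1→0 ⇒ 7;  out={5}∪out(7)={5}
  fail(4) 'adea': from fail(3)=7 chase 'a': 7→0 ⇒ 1;  out=∅∪out(1)=∅
  fail(10) 'eccb': from fail(9)=0 chase 'b': 0 ⇒ 12;  out=∅∪out(12)={3}
  fail(15) 'edca': from fail(14)=0 chase 'a': 0 ⇒ 1;  out=∅∪out(1)=∅
  fail(5) 'adead': from fail(4)=1 chase 'd': 1 ⇒ 2;  out=∅∪out(2)=∅
  fail(11) 'eccbb': from fail(10)=12 chase 'b': 12 ⇒ 21;  out={1}∪out(21)={1,3,6}
  fail(16) 'edcaa': from fail(15)=1 chase 'a': 1→0 ⇒ 1;  out=∅∪out(1)=∅
  fail(6) 'adeadc': from fail(5)=2 chase 'c': 2→18→0 ⇒ 0;  out={0}∪out(0)={0}
  fail(17) 'edcaad': from fail(16)=1 chase 'd': 1 ⇒ 2;  out={4}∪out(2)={4}

Scan:
pos 0 'a': at 1
pos 1 'd': at 2
pos 2 'e': at 3
pos 3 'a': at 4
pos 4 'd': at 5
pos 5 'c': at 6  ** P0@[0:5]
pos 6 'a': at 1 (fail-walked)
pos 7 'c': at 0 (fail-walked)
pos 8 'd': at 18
pos 9 'd': at 18 (fail-walked)
pos 10 'e': at 7 (fail-walked)
pos 11 'e': at 7 (fail-walked)
pos 12 'c': at 8  ** P2@[11:12]
pos 13 'c': at 9
pos 14 'b': at 10  ** P3@[14:14]
pos 15 'b': at 11  ** P1@[11:15],P3@[15:15],P6@[14:15]
pos 16 'a': at 1 (fail-walked)
pos 17 'd': at 2
pos 18 'e': at 3
pos 19 'a': at 4
pos 20 'd': at 5
pos 21 'c': at 6  ** P0@[16:21]
pos 22 'd': at 18 (fail-walked)
pos 23 'e': at 7 (fail-walked)
pos 24 'c': at 8  ** P2@[23:24]
pos 25 'c': at 9
pos 26 'b': at 10  ** P3@[26:26]
pos 27 'b': at 11  ** P1@[23:27],P3@[27:27],P6@[26:27]
pos 28 'd': at 18 (fail-walked)
pos 29 'a': at 19
pos 30 'e': at 20  ** P5@[28:30]
pos 31 'a': at 1 (fail-walked)
pos 32 'e': at 7 (fail-walked)
pos 33 'c': at 8  ** P2@[32:33]
pos 34 'c': at 9
pos 35 'b': at 10  ** P3@[35:35]
pos 36 'b': at 11  ** P1@[32:36],P3@[36:36],P6@[35:36]
pos 37 'b': at 21 (fail-walked)  ** P3@[37:37],P6@[36:37]
pos 38 'd': at 18 (fail-walked)
pos 39 'a': at 19
pos 40 'e': at 20  ** P5@[38:40]
pos 41 'c': at 8 (fail-walked)  ** P2@[40:41]
pos 42 'e': at 7 (fail-walked)
pos 43 'b': at 12 (fail-walked)  ** P3@[43:43]
pos 44 'b': at 21  ** P3@[44:44],P6@[43:44]
pos 45 'e': at 7 (fail-walked)
pos 46 'c': at 8  ** P2@[45:46]
pos 47 'd': at 18 (fail-walked)
pos 48 'a': at 19
pos 49 'e': at 20  ** P5@[47:49]
pos 50 'c': at 8 (fail-walked)  ** P2@[49:50]
pos 51 'c': at 9
pos 52 'b': at 10  ** P3@[52:52]
pos 53 'b': at 11  ** P1@[49:53],P3@[53:53],P6@[52:53]
pos 54 'e': at 7 (fail-walked)

All matches (sorted): [[5,0],[12,2],[14,3],[15,1],[15,3],[15,6],[21,0],[24,2],[26,3],[27,1],[27,3],[27,6],[30,5],[33,2],[35,3],[36,1],[36,3],[36,6],[37,3],[37,6],[40,5],[41,2],[43,3],[44,3],[44,6],[46,2],[49,5],[50,2],[52,3],[53,1],[53,3],[53,6]]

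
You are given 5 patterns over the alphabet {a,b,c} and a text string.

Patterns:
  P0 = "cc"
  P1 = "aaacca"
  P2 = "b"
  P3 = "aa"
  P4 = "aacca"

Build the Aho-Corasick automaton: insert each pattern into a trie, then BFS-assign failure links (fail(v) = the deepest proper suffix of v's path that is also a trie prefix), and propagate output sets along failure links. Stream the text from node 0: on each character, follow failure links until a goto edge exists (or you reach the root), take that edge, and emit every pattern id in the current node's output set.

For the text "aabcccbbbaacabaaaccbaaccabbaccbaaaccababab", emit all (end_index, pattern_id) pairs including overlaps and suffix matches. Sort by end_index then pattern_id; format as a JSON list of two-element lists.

Construct AC machine:
Trie (insert patterns):
  n0 'ε': a→3 b→9 c→1
  n1 'c': c→2
  n2 'cc': ·  ←P0
  n3 'a': a→4
  n4 'aa': a→5 c→10  ←P3
  n5 'aaa': c→6
  n6 'aaac': c→7
  n7 'aaacc': a→8
  n8 'aaacca': ·  ←P1
  n9 'b': ·  ←P2
  n10 'aac': c→11
  n11 'aacc': a→12
  n12 'aacca': ·  ←P4

BFS fail/out derivation:
  n1('c'): parent n0 fail=0; on 'c' 0 → fail=0;  out ∅∪∅=∅
  n3('a'): parent n0 fail=0; on 'a' 0 → fail=0;  out ∅∪∅=∅
  n9('b'): parent n0 fail=0; on 'b' 0 → fail=0;  out {2}∪∅={2}
  n2('cc'): parent n1 fail=0; on 'c' 0 → fail=1;  out {0}∪∅={0}
  n4('aa'): parent n3 fail=0; on 'a' 0 → fail=3;  out {3}∪∅={3}
  n5('aaa'): parent n4 fail=3; on 'a' 3 → fail=4;  out ∅∪{3}={3}
  n10('aac'): parent n4 fail=3; on 'c' 3→0 → fail=1;  out ∅∪∅=∅
  n6('aaac'): parent n5 fail=4; on 'c' 4 → fail=10;  out ∅∪∅=∅
  n11('aacc'): parent n10 fail=1; on 'c' 1 → fail=2;  out ∅∪{0}={0}
  n7('aaacc'): parent n6 fail=10; on 'c' 10 → fail=11;  out ∅∪{0}={0}
  n12('aacca'): parent n11 fail=2; on 'a' 2→1→0 → fail=3;  out {4}∪∅={4}
  n8('aaacca'): parent n7 fail=11; on 'a' 11 → fail=12;  out {1}∪{4}={1,4}

Run:
[0] read 'a'  n0⇒n3
[1] read 'a'  n3⇒n4  ** P3@[0:1]
[2] read 'b'  n4⇒n9 (fail-walked)  ** P2@[2:2]
[3] read 'c'  n9⇒n1 (fail-walked)
[4] read 'c'  n1⇒n2  ** P0@[3:4]
[5] read 'c'  n2⇒n2 (fail-walked)  ** P0@[4:5]
[6] read 'b'  n2⇒n9 (fail-walked)  ** P2@[6:6]
[7] read 'b'  n9⇒n9 (fail-walked)  ** P2@[7:7]
[8] read 'b'  n9⇒n9 (fail-walked)  ** P2@[8:8]
[9] read 'a'  n9⇒n3 (fail-walked)
[10] read 'a'  n3⇒n4  ** P3@[9:10]
[11] read 'c'  n4⇒n10
[12] read 'a'  n10⇒n3 (fail-walked)
[13] read 'b'  n3⇒n9 (fail-walked)  ** P2@[13:13]
[14] read 'a'  n9⇒n3 (fail-walked)
[15] read 'a'  n3⇒n4  ** P3@[14:15]
[16] read 'a'  n4⇒n5  ** P3@[15:16]
[17] read 'c'  n5⇒n6
[18] read 'c'  n6⇒n7  ** P0@[17:18]
[19] read 'b'  n7⇒n9 (fail-walked)  ** P2@[19:19]
[20] read 'a'  n9⇒n3 (fail-walked)
[21] read 'a'  n3⇒n4  ** P3@[20:21]
[22] read 'c'  n4⇒n10
[23] read 'c'  n10⇒n11  ** P0@[22:23]
[24] read 'a'  n11⇒n12  ** P4@[20:24]
[25] read 'b'  n12⇒n9 (fail-walked)  ** P2@[25:25]
[26] read 'b'  n9⇒n9 (fail-walked)  ** P2@[26:26]
[27] read 'a'  n9⇒n3 (fail-walked)
[28] read 'c'  n3⇒n1 (fail-walked)
[29] read 'c'  n1⇒n2  ** P0@[28:29]
[30] read 'b'  n2⇒n9 (fail-walked)  ** P2@[30:30]
[31] read 'a'  n9⇒n3 (fail-walked)
[32] read 'a'  n3⇒n4  ** P3@[31:32]
[33] read 'a'  n4⇒n5  ** P3@[32:33]
[34] read 'c'  n5⇒n6
[35] read 'c'  n6⇒n7  ** P0@[34:35]
[36] read 'a'  n7⇒n8  ** P1@[31:36],P4@[32:36]
[37] read 'b'  n8⇒n9 (fail-walked)  ** P2@[37:37]
[38] read 'a'  n9⇒n3 (fail-walked)
[39] read 'b'  n3⇒n9 (fail-walked)  ** P2@[39:39]
[40] read 'a'  n9⇒n3 (fail-walked)
[41] read 'b'  n3⇒n9 (fail-walked)  ** P2@[41:41]

All matches (sorted): [[1,3],[2,2],[4,0],[5,0],[6,2],[7,2],[8,2],[10,3],[13,2],[15,3],[16,3],[18,0],[19,2],[21,3],[23,0],[24,4],[25,2],[26,2],[29,0],[30,2],[32,3],[33,3],[35,0],[36,1],[36,4],[37,2],[39,2],[41,2]]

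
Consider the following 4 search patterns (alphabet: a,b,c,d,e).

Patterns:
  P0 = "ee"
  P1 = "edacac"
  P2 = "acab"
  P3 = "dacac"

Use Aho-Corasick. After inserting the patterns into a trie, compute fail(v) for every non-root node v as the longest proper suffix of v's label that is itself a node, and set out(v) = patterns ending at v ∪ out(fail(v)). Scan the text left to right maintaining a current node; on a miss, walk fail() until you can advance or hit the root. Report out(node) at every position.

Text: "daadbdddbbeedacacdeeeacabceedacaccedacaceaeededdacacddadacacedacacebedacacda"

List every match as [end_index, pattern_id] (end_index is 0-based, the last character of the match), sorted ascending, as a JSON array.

Construct AC machine:
Trie nodes:
  n0 'ε': a→8 d→12 e→1
  n1 'e': d→3 e→2
  n2 'ee': ·  [P0 ends]
  n3 'ed': a→4
  n4 'eda': c→5
  n5 'edac': a→6
  n6 'edaca': c→7
  n7 'edacac': ·  [P1 ends]
  n8 'a': c→9
  n9 'ac': a→10
  n10 'aca': b→11
  n11 'acab': ·  [P2 ends]
  n12 'd': a→13
  n13 'da': c→14
  n14 'dac': a→15
  n15 'daca': c→16
  n16 'dacac': ·  [P3 ends]

Failure links (BFS by depth):
  n1('e'): parent n0 fail=0; on 'e' 0 → fail=0;  out ∅∪∅=∅
  n8('a'): parent n0 fail=0; on 'a' 0 → fail=0;  out ∅∪∅=∅
  n12('d'): parent n0 fail=0; on 'd' 0 → fail=0;  out ∅∪∅=∅
  n2('ee'): parent n1 fail=0; on 'e' 0 → fail=1;  out {0}∪∅={0}
  n3('ed'): parent n1 fail=0; on 'd' 0 → fail=12;  out ∅∪∅=∅
  n9('ac'): parent n8 fail=0; on 'c' 0 → fail=0;  out ∅∪∅=∅
  n13('da'): parent n12 fail=0; on 'a' 0 → fail=8;  out ∅∪∅=∅
  n4('eda'): parent n3 fail=12; on 'a' 12 → fail=13;  out ∅∪∅=∅
  n10('aca'): parent n9 fail=0; on 'a' 0 → fail=8;  out ∅∪∅=∅
  n14('dac'): parent n13 fail=8; on 'c' 8 → fail=9;  out ∅∪∅=∅
  n5('edac'): parent n4 fail=13; on 'c' 13 → fail=14;  out ∅∪∅=∅
  n11('acab'): parent n10 fail=8; on 'b' 8→0 → fail=0;  out {2}∪∅={2}
  n15('daca'): parent n14 fail=9; on 'a' 9 → fail=10;  out ∅∪∅=∅
  n6('edaca'): parent n5 fail=14; on 'a' 14 → fail=15;  out ∅∪∅=∅
  n16('dacac'): parent n15 fail=10; on 'c' 10→8 → fail=9;  out {3}∪∅={3}
  n7('edacac'): parent n6 fail=15; on 'c' 15 → fail=16;  out {1}∪{3}={1,3}

Scan:
[0] read 'd'  n0⇒n12
[1] read 'a'  n12⇒n13
[2] read 'a'  n13⇒n8 (via fail)
[3] read 'd'  n8⇒n12 (via fail)
[4] read 'b'  n12⇒n0 (via fail)
[5] read 'd'  n0⇒n12
[6] read 'd'  n12⇒n12 (via fail)
[7] read 'd'  n12⇒n12 (via fail)
[8] read 'b'  n12⇒n0 (via fail)
[9] read 'b'  n0⇒n0
[10] read 'e'  n0⇒n1
[11] read 'e'  n1⇒n2  ** P0@[10:11]
[12] read 'd'  n2⇒n3 (via fail)
[13] read 'a'  n3⇒n4
[14] read 'c'  n4⇒n5
[15] read 'a'  n5⇒n6
[16] read 'c'  n6⇒n7  ** P1@[11:16],P3@[12:16]
[17] read 'd'  n7⇒n12 (via fail)
[18] read 'e'  n12⇒n1 (via fail)
[19] read 'e'  n1⇒n2  ** P0@[18:19]
[20] read 'e'  n2⇒n2 (via fail)  ** P0@[19:20]
[21] read 'a'  n2⇒n8 (via fail)
[22] read 'c'  n8⇒n9
[23] read 'a'  n9⇒n10
[24] read 'b'  n10⇒n11  ** P2@[21:24]
[25] read 'c'  n11⇒n0 (via fail)
[26] read 'e'  n0⇒n1
[27] read 'e'  n1⇒n2  ** P0@[26:27]
[28] read 'd'  n2⇒n3 (via fail)
[29] read 'a'  n3⇒n4
[30] read 'c'  n4⇒n5
[31] read 'a'  n5⇒n6
[32] read 'c'  n6⇒n7  ** P1@[27:32],P3@[28:32]
[33] read 'c'  n7⇒n0 (via fail)
[34] read 'e'  n0⇒n1
[35] read 'd'  n1⇒n3
[36] read 'a'  n3⇒n4
[37] read 'c'  n4⇒n5
[38] read 'a'  n5⇒n6
[39] read 'c'  n6⇒n7  ** P1@[34:39],P3@[35:39]
[40] read 'e'  n7⇒n1 (via fail)
[41] read 'a'  n1⇒n8 (via fail)
[42] read 'e'  n8⇒n1 (via fail)
[43] read 'e'  n1⇒n2  ** P0@[42:43]
[44] read 'd'  n2⇒n3 (via fail)
[45] read 'e'  n3⇒n1 (via fail)
[46] read 'd'  n1⇒n3
[47] read 'd'  n3⇒n12 (via fail)
[48] read 'a'  n12⇒n13
[49] read 'c'  n13⇒n14
[50] read 'a'  n14⇒n15
[51] read 'c'  n15⇒n16  ** P3@[47:51]
[52] read 'd'  n16⇒n12 (via fail)
[53] read 'd'  n12⇒n12 (via fail)
[54] read 'a'  n12⇒n13
[55] read 'd'  n13⇒n12 (via fail)
[56] read 'a'  n12⇒n13
[57] read 'c'  n13⇒n14
[58] read 'a'  n14⇒n15
[59] read 'c'  n15⇒n16  ** P3@[55:59]
[60] read 'e'  n16⇒n1 (via fail)
[61] read 'd'  n1⇒n3
[62] read 'a'  n3⇒n4
[63] read 'c'  n4⇒n5
[64] read 'a'  n5⇒n6
[65] read 'c'  n6⇒n7  ** P1@[60:65],P3@[61:65]
[66] read 'e'  n7⇒n1 (via fail)
[67] read 'b'  n1⇒n0 (via fail)
[68] read 'e'  n0⇒n1
[69] read 'd'  n1⇒n3
[70] read 'a'  n3⇒n4
[71] read 'c'  n4⇒n5
[72] read 'a'  n5⇒n6
[73] read 'c'  n6⇒n7  ** P1@[68:73],P3@[69:73]
[74] read 'd'  n7⇒n12 (via fail)
[75] read 'a'  n12⇒n13

Result: [[11,0],[16,1],[16,3],[19,0],[20,0],[24,2],[27,0],[32,1],[32,3],[39,1],[39,3],[43,0],[51,3],[59,3],[65,1],[65,3],[73,1],[73,3]]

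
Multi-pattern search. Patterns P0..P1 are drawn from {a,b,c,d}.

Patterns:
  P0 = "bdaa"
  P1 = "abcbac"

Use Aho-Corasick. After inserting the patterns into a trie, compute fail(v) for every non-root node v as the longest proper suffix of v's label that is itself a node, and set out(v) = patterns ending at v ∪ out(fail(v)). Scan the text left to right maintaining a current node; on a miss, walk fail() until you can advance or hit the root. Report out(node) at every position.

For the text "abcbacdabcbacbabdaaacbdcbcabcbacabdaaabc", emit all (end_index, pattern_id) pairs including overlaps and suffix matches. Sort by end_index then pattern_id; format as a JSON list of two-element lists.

Construct AC machine:
Trie nodes:
  0='ε' goto a→5 b→1
  1='b' goto d→2
  2='bd' goto a→3
  3='bda' goto a→4
  4='bdaa' goto ·  ←P0
  5='a' goto b→6
  6='ab' goto c→7
  7='abc' goto b→8
  8='abcb' goto a→9
  9='abcba' goto c→10
  10='abcbac' goto ·  ←P1

BFS fail/out derivation:
  fail(1) 'b': from fail(0)=0 chase 'b': 0 ⇒ 0;  out=∅∪out(0)=∅
  fail(5) 'a': from fail(0)=0 chase 'a': 0 ⇒ 0;  out=∅∪out(0)=∅
  fail(2) 'bd': from fail(1)=0 chase 'd': 0 ⇒ 0;  out=∅∪out(0)=∅
  fail(6) 'ab': from fail(5)=0 chase 'b': 0 ⇒ 1;  out=∅∪out(1)=∅
  fail(3) 'bda': from fail(2)=0 chase 'a': 0 ⇒ 5;  out=∅∪out(5)=∅
  fail(7) 'abc': from fail(6)=1 chase 'c': 1→0 ⇒ 0;  out=∅∪out(0)=∅
  fail(4) 'bdaa': from fail(3)=5 chase 'a': 5→0 ⇒ 5;  out={0}∪out(5)={0}
  fail(8) 'abcb': from fail(7)=0 chase 'b': 0 ⇒ 1;  out=∅∪out(1)=∅
  fail(9) 'abcba': from fail(8)=1 chase 'a': 1→0 ⇒ 5;  out=∅∪out(5)=∅
  fail(10) 'abcbac': from fail(9)=5 chase 'c': 5→0 ⇒ 0;  out={1}∪out(0)={1}

Text stream:
[0] read 'a'  n0⇒n5
[1] read 'b'  n5⇒n6
[2] read 'c'  n6⇒n7
[3] read 'b'  n7⇒n8
[4] read 'a'  n8⇒n9
[5] read 'c'  n9⇒n10  → match P1@[0:5]
[6] read 'd'  n10⇒n0 ·f
[7] read 'a'  n0⇒n5
[8] read 'b'  n5⇒n6
[9] read 'c'  n6⇒n7
[10] read 'b'  n7⇒n8
[11] read 'a'  n8⇒n9
[12] read 'c'  n9⇒n10  → match P1@[7:12]
[13] read 'b'  n10⇒n1 ·f
[14] read 'a'  n1⇒n5 ·f
[15] read 'b'  n5⇒n6
[16] read 'd'  n6⇒n2 ·f
[17] read 'a'  n2⇒n3
[18] read 'a'  n3⇒n4  → match P0@[15:18]
[19] read 'a'  n4⇒n5 ·f
[20] read 'c'  n5⇒n0 ·f
[21] read 'b'  n0⇒n1
[22] read 'd'  n1⇒n2
[23] read 'c'  n2⇒n0 ·f
[24] read 'b'  n0⇒n1
[25] read 'c'  n1⇒n0 ·f
[26] read 'a'  n0⇒n5
[27] read 'b'  n5⇒n6
[28] read 'c'  n6⇒n7
[29] read 'b'  n7⇒n8
[30] read 'a'  n8⇒n9
[31] read 'c'  n9⇒n10  → match P1@[26:31]
[32] read 'a'  n10⇒n5 ·f
[33] read 'b'  n5⇒n6
[34] read 'd'  n6⇒n2 ·f
[35] read 'a'  n2⇒n3
[36] read 'a'  n3⇒n4  → match P0@[33:36]
[37] read 'a'  n4⇒n5 ·f
[38] read 'b'  n5⇒n6
[39] read 'c'  n6⇒n7

All matches (sorted): [[5,1],[12,1],[18,0],[31,1],[36,0]]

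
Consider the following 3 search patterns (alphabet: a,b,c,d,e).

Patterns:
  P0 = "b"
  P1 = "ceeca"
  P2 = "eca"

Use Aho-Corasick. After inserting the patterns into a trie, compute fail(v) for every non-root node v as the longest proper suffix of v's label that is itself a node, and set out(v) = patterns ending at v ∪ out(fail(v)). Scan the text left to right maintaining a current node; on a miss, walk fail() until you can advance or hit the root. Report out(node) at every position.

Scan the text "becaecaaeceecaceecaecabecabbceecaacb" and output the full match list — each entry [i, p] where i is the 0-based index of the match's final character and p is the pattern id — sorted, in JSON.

Build:
Trie (insert patterns):
  n0 'ε': b→1 c→2 e→7
  n1 'b': ·  ←P0
  n2 'c': e→3
  n3 'ce': e→4
  n4 'cee': c→5
  n5 'ceec': a→6
  n6 'ceeca': ·  ←P1
  n7 'e': c→8
  n8 'ec': a→9
  n9 'eca': ·  ←P2

Failure links (BFS by depth):
  n1('b'): parent n0 fail=0; on 'b' 0 → fail=0;  out {0}∪∅={0}
  n2('c'): parent n0 fail=0; on 'c' 0 → fail=0;  out ∅∪∅=∅
  n7('e'): parent n0 fail=0; on 'e' 0 → fail=0;  out ∅∪∅=∅
  n3('ce'): parent n2 fail=0; on 'e' 0 → fail=7;  out ∅∪∅=∅
  n8('ec'): parent n7 fail=0; on 'c' 0 → fail=2;  out ∅∪∅=∅
  n4('cee'): parent n3 fail=7; on 'e' 7→0 → fail=7;  out ∅∪∅=∅
  n9('eca'): parent n8 fail=2; on 'a' 2→0 → fail=0;  out {2}∪∅={2}
  n5('ceec'): parent n4 fail=7; on 'c' 7 → fail=8;  out ∅∪∅=∅
  n6('ceeca'): parent n5 fail=8; on 'a' 8 → fail=9;  out {1}∪{2}={1,2}

Run:
i=0 'b': node 0→1  → match P0@[0:0]
i=1 'e': node 1→7 ·f
i=2 'c': node 7→8
i=3 'a': node 8→9  → match P2@[1:3]
i=4 'e': node 9→7 ·f
i=5 'c': node 7→8
i=6 'a': node 8→9  → match P2@[4:6]
i=7 'a': node 9→0 ·f
i=8 'e': node 0→7
i=9 'c': node 7→8
i=10 'e': node 8→3 ·f
i=11 'e': node 3→4
i=12 'c': node 4→5
i=13 'a': node 5→6  → match P1@[9:13],P2@[11:13]
i=14 'c': node 6→2 ·f
i=15 'e': node 2→3
i=16 'e': node 3→4
i=17 'c': node 4→5
i=18 'a': node 5→6  → match P1@[14:18],P2@[16:18]
i=19 'e': node 6→7 ·f
i=20 'c': node 7→8
i=21 'a': node 8→9  → match P2@[19:21]
i=22 'b': node 9→1 ·f  → match P0@[22:22]
i=23 'e': node 1→7 ·f
i=24 'c': node 7→8
i=25 'a': node 8→9  → match P2@[23:25]
i=26 'b': node 9→1 ·f  → match P0@[26:26]
i=27 'b': node 1→1 ·f  → match P0@[27:27]
i=28 'c': node 1→2 ·f
i=29 'e': node 2→3
i=30 'e': node 3→4
i=31 'c': node 4→5
i=32 'a': node 5→6  → match P1@[28:32],P2@[30:32]
i=33 'a': node 6→0 ·f
i=34 'c': node 0→2
i=35 'b': node 2→1 ·f  → match P0@[35:35]

All matches (sorted): [[0,0],[3,2],[6,2],[13,1],[13,2],[18,1],[18,2],[21,2],[22,0],[25,2],[26,0],[27,0],[32,1],[32,2],[35,0]]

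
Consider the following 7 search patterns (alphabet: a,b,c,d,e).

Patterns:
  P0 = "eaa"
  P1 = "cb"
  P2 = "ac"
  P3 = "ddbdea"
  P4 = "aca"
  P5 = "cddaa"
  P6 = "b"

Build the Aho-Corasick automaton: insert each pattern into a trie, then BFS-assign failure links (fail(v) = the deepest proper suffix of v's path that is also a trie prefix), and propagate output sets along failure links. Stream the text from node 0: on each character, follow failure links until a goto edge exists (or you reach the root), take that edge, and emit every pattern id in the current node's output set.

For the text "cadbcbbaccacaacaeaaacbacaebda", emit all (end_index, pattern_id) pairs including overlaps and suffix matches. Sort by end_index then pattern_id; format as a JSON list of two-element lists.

Build automaton:
Trie (insert patterns):
  n0 'ε': a→6 b→19 c→4 d→8 e→1
  n1 'e': a→2
  n2 'ea': a→3
  n3 'eaa': ·  [P0 ends]
  n4 'c': b→5 d→15
  n5 'cb': ·  [P1 ends]
  n6 'a': c→7
  n7 'ac': a→14  [P2 ends]
  n8 'd': d→9
  n9 'dd': b→10
  n10 'ddb': d→11
  n11 'ddbd': e→12
  n12 'ddbde': a→13
  n13 'ddbdea': ·  [P3 ends]
  n14 'aca': ·  [P4 ends]
  n15 'cd': d→16
  n16 'cdd': a→17
  n17 'cdda': a→18
  n18 'cddaa': ·  [P5 ends]
  n19 'b': ·  [P6 ends]

BFS fail/out derivation:
  fail(1) 'e': from fail(0)=0 chase 'e': 0 ⇒ 0;  out=∅∪out(0)=∅
  fail(4) 'c': from fail(0)=0 chase 'c': 0 ⇒ 0;  out=∅∪out(0)=∅
  fail(6) 'a': from fail(0)=0 chase 'a': 0 ⇒ 0;  out=∅∪out(0)=∅
  fail(8) 'd': from fail(0)=0 chase 'd': 0 ⇒ 0;  out=∅∪out(0)=∅
  fail(19) 'b': from fail(0)=0 chase 'b': 0 ⇒ 0;  out={6}∪out(0)={6}
  fail(2) 'ea': from fail(1)=0 chase 'a': 0 ⇒ 6;  out=∅∪out(6)=∅
  fail(5) 'cb': from fail(4)=0 chase 'b': 0 ⇒ 19;  out={1}∪out(19)={1,6}
  fail(7) 'ac': from fail(6)=0 chase 'c': 0 ⇒ 4;  out={2}∪out(4)={2}
  fail(9) 'dd': from fail(8)=0 chase 'd': 0 ⇒ 8;  out=∅∪out(8)=∅
  fail(15) 'cd': from fail(4)=0 chase 'd': 0 ⇒ 8;  out=∅∪out(8)=∅
  fail(3) 'eaa': from fail(2)=6 chase 'a': 6→0 ⇒ 6;  out={0}∪out(6)={0}
  fail(10) 'ddb': from fail(9)=8 chase 'b': 8→0 ⇒ 19;  out=∅∪out(19)={6}
  fail(14) 'aca': from fail(7)=4 chase 'a': 4→0 ⇒ 6;  out={4}∪out(6)={4}
  fail(16) 'cdd': from fail(15)=8 chase 'd': 8 ⇒ 9;  out=∅∪out(9)=∅
  fail(11) 'ddbd': from fail(10)=19 chase 'd': 19→0 ⇒ 8;  out=∅∪out(8)=∅
  fail(17) 'cdda': from fail(16)=9 chase 'a': 9→8→0 ⇒ 6;  out=∅∪out(6)=∅
  fail(12) 'ddbde': from fail(11)=8 chase 'e': 8→0 ⇒ 1;  out=∅∪out(1)=∅
  fail(18) 'cddaa': from fail(17)=6 chase 'a': 6→0 ⇒ 6;  out={5}∪out(6)={5}
  fail(13) 'ddbdea': from fail(12)=1 chase 'a': 1 ⇒ 2;  out={3}∪out(2)={3}

Run:
[0] read 'c'  n0⇒n4
[1] read 'a'  n4⇒n6 (fail-walked)
[2] read 'd'  n6⇒n8 (fail-walked)
[3] read 'b'  n8⇒n19 (fail-walked)  emit P6@[3:3]
[4] read 'c'  n19⇒n4 (fail-walked)
[5] read 'b'  n4⇒n5  emit P1@[4:5],P6@[5:5]
[6] read 'b'  n5⇒n19 (fail-walked)  emit P6@[6:6]
[7] read 'a'  n19⇒n6 (fail-walked)
[8] read 'c'  n6⇒n7  emit P2@[7:8]
[9] read 'c'  n7⇒n4 (fail-walked)
[10] read 'a'  n4⇒n6 (fail-walked)
[11] read 'c'  n6⇒n7  emit P2@[10:11]
[12] read 'a'  n7⇒n14  emit P4@[10:12]
[13] read 'a'  n14⇒n6 (fail-walked)
[14] read 'c'  n6⇒n7  emit P2@[13:14]
[15] read 'a'  n7⇒n14  emit P4@[13:15]
[16] read 'e'  n14⇒n1 (fail-walked)
[17] read 'a'  n1⇒n2
[18] read 'a'  n2⇒n3  emit P0@[16:18]
[19] read 'a'  n3⇒n6 (fail-walked)
[20] read 'c'  n6⇒n7  emit P2@[19:20]
[21] read 'b'  n7⇒n5 (fail-walked)  emit P1@[20:21],P6@[21:21]
[22] read 'a'  n5⇒n6 (fail-walked)
[23] read 'c'  n6⇒n7  emit P2@[22:23]
[24] read 'a'  n7⇒n14  emit P4@[22:24]
[25] read 'e'  n14⇒n1 (fail-walked)
[26] read 'b'  n1⇒n19 (fail-walked)  emit P6@[26:26]
[27] read 'd'  n19⇒n8 (fail-walked)
[28] read 'a'  n8⇒n6 (fail-walked)

Matches: [[3,6],[5,1],[5,6],[6,6],[8,2],[11,2],[12,4],[14,2],[15,4],[18,0],[20,2],[21,1],[21,6],[23,2],[24,4],[26,6]]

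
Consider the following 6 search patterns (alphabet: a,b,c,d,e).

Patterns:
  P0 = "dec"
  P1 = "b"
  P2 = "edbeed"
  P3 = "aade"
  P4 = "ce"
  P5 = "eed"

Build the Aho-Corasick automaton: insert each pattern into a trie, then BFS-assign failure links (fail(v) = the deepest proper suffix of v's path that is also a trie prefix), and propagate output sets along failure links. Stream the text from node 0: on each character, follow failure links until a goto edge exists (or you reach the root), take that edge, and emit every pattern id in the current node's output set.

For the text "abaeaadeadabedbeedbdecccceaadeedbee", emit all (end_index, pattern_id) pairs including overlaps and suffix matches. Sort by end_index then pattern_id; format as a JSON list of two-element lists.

Build automaton:
Trie nodes:
  0='ε' goto a→11 b→4 c→15 d→1 e→5
  1='d' goto e→2
  2='de' goto c→3
  3='dec' goto ·  ←P0
  4='b' goto ·  ←P1
  5='e' goto d→6 e→17
  6='ed' goto b→7
  7='edb' goto e→8
  8='edbe' goto e→9
  9='edbee' goto d→10
  10='edbeed' goto ·  ←P2
  11='a' goto a→12
  12='aa' goto d→13
  13='aad' goto e→14
  14='aade' goto ·  ←P3
  15='c' goto e→16
  16='ce' goto ·  ←P4
  17='ee' goto d→18
  18='eed' goto ·  ←P5

BFS fail/out derivation:
  fail(1) 'd': from fail(0)=0 chase 'd': 0 ⇒ 0;  out=∅∪out(0)=∅
  fail(4) 'b': from fail(0)=0 chase 'b': 0 ⇒ 0;  out={1}∪out(0)={1}
  fail(5) 'e': from fail(0)=0 chase 'e': 0 ⇒ 0;  out=∅∪out(0)=∅
  fail(11) 'a': from fail(0)=0 chase 'a': 0 ⇒ 0;  out=∅∪out(0)=∅
  fail(15) 'c': from fail(0)=0 chase 'c': 0 ⇒ 0;  out=∅∪out(0)=∅
  fail(2) 'de': from fail(1)=0 chase 'e': 0 ⇒ 5;  out=∅∪out(5)=∅
  fail(6) 'ed': from fail(5)=0 chase 'd': 0 ⇒ 1;  out=∅∪out(1)=∅
  fail(12) 'aa': from fail(11)=0 chase 'a': 0 ⇒ 11;  out=∅∪out(11)=∅
  fail(16) 'ce': from fail(15)=0 chase 'e': 0 ⇒ 5;  out={4}∪out(5)={4}
  fail(17) 'ee': from fail(5)=0 chase 'e': 0 ⇒ 5;  out=∅∪out(5)=∅
  fail(3) 'dec': from fail(2)=5 chase 'c': 5→0 ⇒ 15;  out={0}∪out(15)={0}
  fail(7) 'edb': from fail(6)=1 chase 'b': 1→0 ⇒ 4;  out=∅∪out(4)={1}
  fail(13) 'aad': from fail(12)=11 chase 'd': 11→0 ⇒ 1;  out=∅∪out(1)=∅
  fail(18) 'eed': from fail(17)=5 chase 'd': 5 ⇒ 6;  out={5}∪out(6)={5}
  fail(8) 'edbe': from fail(7)=4 chase 'e': 4→0 ⇒ 5;  out=∅∪out(5)=∅
  fail(14) 'aade': from fail(13)=1 chase 'e': 1 ⇒ 2;  out={3}∪out(2)={3}
  fail(9) 'edbee': from fail(8)=5 chase 'e': 5 ⇒ 17;  out=∅∪out(17)=∅
  fail(10) 'edbeed': from fail(9)=17 chase 'd': 17 ⇒ 18;  out={2}∪out(18)={2,5}

Run:
i=0 'a': node 0→11
i=1 'b': node 11→4 (via fail)  → match P1@[1:1]
i=2 'a': node 4→11 (via fail)
i=3 'e': node 11→5 (via fail)
i=4 'a': node 5→11 (via fail)
i=5 'a': node 11→12
i=6 'd': node 12→13
i=7 'e': node 13→14  → match P3@[4:7]
i=8 'a': node 14→11 (via fail)
i=9 'd': node 11→1 (via fail)
i=10 'a': node 1→11 (via fail)
i=11 'b': node 11→4 (via fail)  → match P1@[11:11]
i=12 'e': node 4→5 (via fail)
i=13 'd': node 5→6
i=14 'b': node 6→7  → match P1@[14:14]
i=15 'e': node 7→8
i=16 'e': node 8→9
i=17 'd': node 9→10  → match P2@[12:17],P5@[15:17]
i=18 'b': node 10→7 (via fail)  → match P1@[18:18]
i=19 'd': node 7→1 (via fail)
i=20 'e': node 1→2
i=21 'c': node 2→3  → match P0@[19:21]
i=22 'c': node 3→15 (via fail)
i=23 'c': node 15→15 (via fail)
i=24 'c': node 15→15 (via fail)
i=25 'e': node 15→16  → match P4@[24:25]
i=26 'a': node 16→11 (via fail)
i=27 'a': node 11→12
i=28 'd': node 12→13
i=29 'e': node 13→14  → match P3@[26:29]
i=30 'e': node 14→17 (via fail)
i=31 'd': node 17→18  → match P5@[29:31]
i=32 'b': node 18→7 (via fail)  → match P1@[32:32]
i=33 'e': node 7→8
i=34 'e': node 8→9

All matches (sorted): [[1,1],[7,3],[11,1],[14,1],[17,2],[17,5],[18,1],[21,0],[25,4],[29,3],[31,5],[32,1]]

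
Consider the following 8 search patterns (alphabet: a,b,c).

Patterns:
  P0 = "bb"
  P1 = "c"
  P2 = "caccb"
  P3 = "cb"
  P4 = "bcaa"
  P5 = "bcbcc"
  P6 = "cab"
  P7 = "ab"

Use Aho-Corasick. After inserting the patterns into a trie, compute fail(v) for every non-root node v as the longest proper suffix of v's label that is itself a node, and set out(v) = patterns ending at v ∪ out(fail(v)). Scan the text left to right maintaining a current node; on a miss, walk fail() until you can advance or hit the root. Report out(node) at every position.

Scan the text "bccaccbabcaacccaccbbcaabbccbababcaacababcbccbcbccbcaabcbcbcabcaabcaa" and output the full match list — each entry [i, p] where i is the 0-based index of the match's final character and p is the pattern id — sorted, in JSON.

Construct AC machine:
Trie nodes:
  0='ε' goto a→16 b→1 c→3
  1='b' goto b→2 c→9
  2='bb' goto ·  [P0 ends]
  3='c' goto a→4 b→8  [P1 ends]
  4='ca' goto b→15 c→5
  5='cac' goto c→6
  6='cacc' goto b→7
  7='caccb' goto ·  [P2 ends]
  8='cb' goto ·  [P3 ends]
  9='bc' goto a→10 b→12
  10='bca' goto a→11
  11='bcaa' goto ·  [P4 ends]
  12='bcb' goto c→13
  13='bcbc' goto c→14
  14='bcbcc' goto ·  [P5 ends]
  15='cab' goto ·  [P6 ends]
  16='a' goto b→17
  17='ab' goto ·  [P7 ends]

Failure links (BFS by depth):
  fail(1) 'b': from fail(0)=0 chase 'b': 0 ⇒ 0;  out=∅∪out(0)=∅
  fail(3) 'c': from fail(0)=0 chase 'c': 0 ⇒ 0;  out={1}∪out(0)={1}
  fail(16) 'a': from fail(0)=0 chase 'a': 0 ⇒ 0;  out=∅∪out(0)=∅
  fail(2) 'bb': from fail(1)=0 chase 'b': 0 ⇒ 1;  out={0}∪out(1)={0}
  fail(4) 'ca': from fail(3)=0 chase 'a': 0 ⇒ 16;  out=∅∪out(16)=∅
  fail(8) 'cb': from fail(3)=0 chase 'b': 0 ⇒ 1;  out={3}∪out(1)={3}
  fail(9) 'bc': from fail(1)=0 chase 'c': 0 ⇒ 3;  out=∅∪out(3)={1}
  fail(17) 'ab': from fail(16)=0 chase 'b': 0 ⇒ 1;  out={7}∪out(1)={7}
  fail(5) 'cac': from fail(4)=16 chase 'c': 16→0 ⇒ 3;  out=∅∪out(3)={1}
  fail(10) 'bca': from fail(9)=3 chase 'a': 3 ⇒ 4;  out=∅∪out(4)=∅
  fail(12) 'bcb': from fail(9)=3 chase 'b': 3 ⇒ 8;  out=∅∪out(8)={3}
  fail(15) 'cab': from fail(4)=16 chase 'b': 16 ⇒ 17;  out={6}∪out(17)={6,7}
  fail(6) 'cacc': from fail(5)=3 chase 'c': 3→0 ⇒ 3;  out=∅∪out(3)={1}
  fail(11) 'bcaa': from fail(10)=4 chase 'a': 4→16→0 ⇒ 16;  out={4}∪out(16)={4}
  fail(13) 'bcbc': from fail(12)=8 chase 'c': 8→1 ⇒ 9;  out=∅∪out(9)={1}
  fail(7) 'caccb': from fail(6)=3 chase 'b': 3 ⇒ 8;  out={2}∪out(8)={2,3}
  fail(14) 'bcbcc': from fail(13)=9 chase 'c': 9→3→0 ⇒ 3;  out={5}∪out(3)={1,5}

Text stream:
pos 0 'b': at 1
pos 1 'c': at 9  ** P1@[1:1]
pos 2 'c': at 3 ·f  ** P1@[2:2]
pos 3 'a': at 4
pos 4 'c': at 5  ** P1@[4:4]
pos 5 'c': at 6  ** P1@[5:5]
pos 6 'b': at 7  ** P2@[2:6],P3@[5:6]
pos 7 'a': at 16 ·f
pos 8 'b': at 17  ** P7@[7:8]
pos 9 'c': at 9 ·f  ** P1@[9:9]
pos 10 'a': at 10
pos 11 'a': at 11  ** P4@[8:11]
pos 12 'c': at 3 ·f  ** P1@[12:12]
pos 13 'c': at 3 ·f  ** P1@[13:13]
pos 14 'c': at 3 ·f  ** P1@[14:14]
pos 15 'a': at 4
pos 16 'c': at 5  ** P1@[16:16]
pos 17 'c': at 6  ** P1@[17:17]
pos 18 'b': at 7  ** P2@[14:18],P3@[17:18]
pos 19 'b': at 2 ·f  ** P0@[18:19]
pos 20 'c': at 9 ·f  ** P1@[20:20]
pos 21 'a': at 10
pos 22 'a': at 11  ** P4@[19:22]
pos 23 'b': at 17 ·f  ** P7@[22:23]
pos 24 'b': at 2 ·f  ** P0@[23:24]
pos 25 'c': at 9 ·f  ** P1@[25:25]
pos 26 'c': at 3 ·f  ** P1@[26:26]
pos 27 'b': at 8  ** P3@[26:27]
pos 28 'a': at 16 ·f
pos 29 'b': at 17  ** P7@[28:29]
pos 30 'a': at 16 ·f
pos 31 'b': at 17  ** P7@[30:31]
pos 32 'c': at 9 ·f  ** P1@[32:32]
pos 33 'a': at 10
pos 34 'a': at 11  ** P4@[31:34]
pos 35 'c': at 3 ·f  ** P1@[35:35]
pos 36 'a': at 4
pos 37 'b': at 15  ** P6@[35:37],P7@[36:37]
pos 38 'a': at 16 ·f
pos 39 'b': at 17  ** P7@[38:39]
pos 40 'c': at 9 ·f  ** P1@[40:40]
pos 41 'b': at 12  ** P3@[40:41]
pos 42 'c': at 13  ** P1@[42:42]
pos 43 'c': at 14  ** P1@[43:43],P5@[39:43]
pos 44 'b': at 8 ·f  ** P3@[43:44]
pos 45 'c': at 9 ·f  ** P1@[45:45]
pos 46 'b': at 12  ** P3@[45:46]
pos 47 'c': at 13  ** P1@[47:47]
pos 48 'c': at 14  ** P1@[48:48],P5@[44:48]
pos 49 'b': at 8 ·f  ** P3@[48:49]
pos 50 'c': at 9 ·f  ** P1@[50:50]
pos 51 'a': at 10
pos 52 'a': at 11  ** P4@[49:52]
pos 53 'b': at 17 ·f  ** P7@[52:53]
pos 54 'c': at 9 ·f  ** P1@[54:54]
pos 55 'b': at 12  ** P3@[54:55]
pos 56 'c': at 13  ** P1@[56:56]
pos 57 'b': at 12 ·f  ** P3@[56:57]
pos 58 'c': at 13  ** P1@[58:58]
pos 59 'a': at 10 ·f
pos 60 'b': at 15 ·f  ** P6@[58:60],P7@[59:60]
pos 61 'c': at 9 ·f  ** P1@[61:61]
pos 62 'a': at 10
pos 63 'a': at 11  ** P4@[60:63]
pos 64 'b': at 17 ·f  ** P7@[63:64]
pos 65 'c': at 9 ·f  ** P1@[65:65]
pos 66 'a': at 10
pos 67 'a': at 11  ** P4@[64:67]

All matches (sorted): [[1,1],[2,1],[4,1],[5,1],[6,2],[6,3],[8,7],[9,1],[11,4],[12,1],[13,1],[14,1],[16,1],[17,1],[18,2],[18,3],[19,0],[20,1],[22,4],[23,7],[24,0],[25,1],[26,1],[27,3],[29,7],[31,7],[32,1],[34,4],[35,1],[37,6],[37,7],[39,7],[40,1],[41,3],[42,1],[43,1],[43,5],[44,3],[45,1],[46,3],[47,1],[48,1],[48,5],[49,3],[50,1],[52,4],[53,7],[54,1],[55,3],[56,1],[57,3],[58,1],[60,6],[60,7],[61,1],[63,4],[64,7],[65,1],[67,4]]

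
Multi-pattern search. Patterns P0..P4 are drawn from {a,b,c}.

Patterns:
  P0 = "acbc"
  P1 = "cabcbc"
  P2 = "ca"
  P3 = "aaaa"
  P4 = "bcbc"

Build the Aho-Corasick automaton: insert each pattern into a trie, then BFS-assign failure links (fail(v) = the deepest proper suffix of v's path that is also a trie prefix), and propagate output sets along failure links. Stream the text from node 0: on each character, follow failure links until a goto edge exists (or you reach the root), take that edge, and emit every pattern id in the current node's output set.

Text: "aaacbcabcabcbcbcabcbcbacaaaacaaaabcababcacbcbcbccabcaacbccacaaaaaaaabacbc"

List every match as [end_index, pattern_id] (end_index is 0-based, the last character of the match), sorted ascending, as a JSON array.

Construct AC machine:
Trie nodes:
  0='ε' goto a→1 b→14 c→5
  1='a' goto a→11 c→2
  2='ac' goto b→3
  3='acb' goto c→4
  4='acbc' goto ·  [P0 ends]
  5='c' goto a→6
  6='ca' goto b→7  [P2 ends]
  7='cab' goto c→8
  8='cabc' goto b→9
  9='cabcb' goto c→10
  10='cabcbc' goto ·  [P1 ends]
  11='aa' goto a→12
  12='aaa' goto a→13
  13='aaaa' goto ·  [P3 ends]
  14='b' goto c→15
  15='bc' goto b→16
  16='bcb' goto c→17
  17='bcbc' goto ·  [P4 ends]

Failure links (BFS by depth):
  n1('a'): parent n0 fail=0; on 'a' 0 → fail=0;  out ∅∪∅=∅
  n5('c'): parent n0 fail=0; on 'c' 0 → fail=0;  out ∅∪∅=∅
  n14('b'): parent n0 fail=0; on 'b' 0 → fail=0;  out ∅∪∅=∅
  n2('ac'): parent n1 fail=0; on 'c' 0 → fail=5;  out ∅∪∅=∅
  n6('ca'): parent n5 fail=0; on 'a' 0 → fail=1;  out {2}∪∅={2}
  n11('aa'): parent n1 fail=0; on 'a' 0 → fail=1;  out ∅∪∅=∅
  n15('bc'): parent n14 fail=0; on 'c' 0 → fail=5;  out ∅∪∅=∅
  n3('acb'): parent n2 fail=5; on 'b' 5→0 → fail=14;  out ∅∪∅=∅
  n7('cab'): parent n6 fail=1; on 'b' 1→0 → fail=14;  out ∅∪∅=∅
  n12('aaa'): parent n11 fail=1; on 'a' 1 → fail=11;  out ∅∪∅=∅
  n16('bcb'): parent n15 fail=5; on 'b' 5→0 → fail=14;  out ∅∪∅=∅
  n4('acbc'): parent n3 fail=14; on 'c' 14 → fail=15;  out {0}∪∅={0}
  n8('cabc'): parent n7 fail=14; on 'c' 14 → fail=15;  out ∅∪∅=∅
  n13('aaaa'): parent n12 fail=11; on 'a' 11 → fail=12;  out {3}∪∅={3}
  n17('bcbc'): parent n16 fail=14; on 'c' 14 → fail=15;  out {4}∪∅={4}
  n9('cabcb'): parent n8 fail=15; on 'b' 15 → fail=16;  out ∅∪∅=∅
  n10('cabcbc'): parent n9 fail=16; on 'c' 16 → fail=17;  out {1}∪{4}={1,4}

Run:
[0] read 'a'  n0⇒n1
[1] read 'a'  n1⇒n11
[2] read 'a'  n11⇒n12
[3] read 'c'  n12⇒n2 (via fail)
[4] read 'b'  n2⇒n3
[5] read 'c'  n3⇒n4  emit P0@[2:5]
[6] read 'a'  n4⇒n6 (via fail)  emit P2@[5:6]
[7] read 'b'  n6⇒n7
[8] read 'c'  n7⇒n8
[9] read 'a'  n8⇒n6 (via fail)  emit P2@[8:9]
[10] read 'b'  n6⇒n7
[11] read 'c'  n7⇒n8
[12] read 'b'  n8⇒n9
[13] read 'c'  n9⇒n10  emit P1@[8:13],P4@[10:13]
[14] read 'b'  n10⇒n16 (via fail)
[15] read 'c'  n16⇒n17  emit P4@[12:15]
[16] read 'a'  n17⇒n6 (via fail)  emit P2@[15:16]
[17] read 'b'  n6⇒n7
[18] read 'c'  n7⇒n8
[19] read 'b'  n8⇒n9
[20] read 'c'  n9⇒n10  emit P1@[15:20],P4@[17:20]
[21] read 'b'  n10⇒n16 (via fail)
[22] read 'a'  n16⇒n1 (via fail)
[23] read 'c'  n1⇒n2
[24] read 'a'  n2⇒n6 (via fail)  emit P2@[23:24]
[25] read 'a'  n6⇒n11 (via fail)
[26] read 'a'  n11⇒n12
[27] read 'a'  n12⇒n13  emit P3@[24:27]
[28] read 'c'  n13⇒n2 (via fail)
[29] read 'a'  n2⇒n6 (via fail)  emit P2@[28:29]
[30] read 'a'  n6⇒n11 (via fail)
[31] read 'a'  n11⇒n12
[32] read 'a'  n12⇒n13  emit P3@[29:32]
[33] read 'b'  n13⇒n14 (via fail)
[34] read 'c'  n14⇒n15
[35] read 'a'  n15⇒n6 (via fail)  emit P2@[34:35]
[36] read 'b'  n6⇒n7
[37] read 'a'  n7⇒n1 (via fail)
[38] read 'b'  n1⇒n14 (via fail)
[39] read 'c'  n14⇒n15
[40] read 'a'  n15⇒n6 (via fail)  emit P2@[39:40]
[41] read 'c'  n6⇒n2 (via fail)
[42] read 'b'  n2⇒n3
[43] read 'c'  n3⇒n4  emit P0@[40:43]
[44] read 'b'  n4⇒n16 (via fail)
[45] read 'c'  n16⇒n17  emit P4@[42:45]
[46] read 'b'  n17⇒n16 (via fail)
[47] read 'c'  n16⇒n17  emit P4@[44:47]
[48] read 'c'  n17⇒n5 (via fail)
[49] read 'a'  n5⇒n6  emit P2@[48:49]
[50] read 'b'  n6⇒n7
[51] read 'c'  n7⇒n8
[52] read 'a'  n8⇒n6 (via fail)  emit P2@[51:52]
[53] read 'a'  n6⇒n11 (via fail)
[54] read 'c'  n11⇒n2 (via fail)
[55] read 'b'  n2⇒n3
[56] read 'c'  n3⇒n4  emit P0@[53:56]
[57] read 'c'  n4⇒n5 (via fail)
[58] read 'a'  n5⇒n6  emit P2@[57:58]
[59] read 'c'  n6⇒n2 (via fail)
[60] read 'a'  n2⇒n6 (via fail)  emit P2@[59:60]
[61] read 'a'  n6⇒n11 (via fail)
[62] read 'a'  n11⇒n12
[63] read 'a'  n12⇒n13  emit P3@[60:63]
[64] read 'a'  n13⇒n13 (via fail)  emit P3@[61:64]
[65] read 'a'  n13⇒n13 (via fail)  emit P3@[62:65]
[66] read 'a'  n13⇒n13 (via fail)  emit P3@[63:66]
[67] read 'a'  n13⇒n13 (via fail)  emit P3@[64:67]
[68] read 'b'  n13⇒n14 (via fail)
[69] read 'a'  n14⇒n1 (via fail)
[70] read 'c'  n1⇒n2
[71] read 'b'  n2⇒n3
[72] read 'c'  n3⇒n4  emit P0@[69:72]

Result: [[5,0],[6,2],[9,2],[13,1],[13,4],[15,4],[16,2],[20,1],[20,4],[24,2],[27,3],[29,2],[32,3],[35,2],[40,2],[43,0],[45,4],[47,4],[49,2],[52,2],[56,0],[58,2],[60,2],[63,3],[64,3],[65,3],[66,3],[67,3],[72,0]]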